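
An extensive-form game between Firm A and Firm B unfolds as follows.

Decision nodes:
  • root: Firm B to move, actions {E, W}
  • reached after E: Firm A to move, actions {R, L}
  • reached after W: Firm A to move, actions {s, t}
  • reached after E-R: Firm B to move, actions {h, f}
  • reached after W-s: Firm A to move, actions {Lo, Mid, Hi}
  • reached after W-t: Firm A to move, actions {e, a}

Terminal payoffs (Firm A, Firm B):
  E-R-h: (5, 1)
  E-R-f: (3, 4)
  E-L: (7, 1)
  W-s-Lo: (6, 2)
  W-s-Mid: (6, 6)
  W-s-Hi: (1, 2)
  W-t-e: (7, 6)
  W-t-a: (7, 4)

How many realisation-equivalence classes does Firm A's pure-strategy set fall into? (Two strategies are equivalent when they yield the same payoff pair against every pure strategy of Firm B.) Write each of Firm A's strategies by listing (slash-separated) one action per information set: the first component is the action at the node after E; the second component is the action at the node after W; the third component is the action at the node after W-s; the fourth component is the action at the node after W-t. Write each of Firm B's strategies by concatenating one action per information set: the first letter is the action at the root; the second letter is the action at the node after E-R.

10

Firm A has 24 pure strategies: R/s/Lo/e, R/s/Lo/a, R/s/Mid/e, R/s/Mid/a, R/s/Hi/e, R/s/Hi/a, R/t/Lo/e, R/t/Lo/a, R/t/Mid/e, R/t/Mid/a, R/t/Hi/e, R/t/Hi/a, L/s/Lo/e, L/s/Lo/a, L/s/Mid/e, L/s/Mid/a, L/s/Hi/e, L/s/Hi/a, L/t/Lo/e, L/t/Lo/a, L/t/Mid/e, L/t/Mid/a, L/t/Hi/e, L/t/Hi/a. Columns: Eh, Ef, Wh, Wf.
{R/s/Lo/e, R/s/Lo/a} → row (5,1) (3,4) (6,2) (6,2)
{R/s/Mid/e, R/s/Mid/a} → row (5,1) (3,4) (6,6) (6,6)
{R/s/Hi/e, R/s/Hi/a} → row (5,1) (3,4) (1,2) (1,2)
{R/t/Lo/e, R/t/Mid/e, R/t/Hi/e} → row (5,1) (3,4) (7,6) (7,6)
{R/t/Lo/a, R/t/Mid/a, R/t/Hi/a} → row (5,1) (3,4) (7,4) (7,4)
{L/s/Lo/e, L/s/Lo/a} → row (7,1) (7,1) (6,2) (6,2)
{L/s/Mid/e, L/s/Mid/a} → row (7,1) (7,1) (6,6) (6,6)
{L/s/Hi/e, L/s/Hi/a} → row (7,1) (7,1) (1,2) (1,2)
{L/t/Lo/e, L/t/Mid/e, L/t/Hi/e} → row (7,1) (7,1) (7,6) (7,6)
{L/t/Lo/a, L/t/Mid/a, L/t/Hi/a} → row (7,1) (7,1) (7,4) (7,4)
That's 10 distinct rows out of 24 strategies.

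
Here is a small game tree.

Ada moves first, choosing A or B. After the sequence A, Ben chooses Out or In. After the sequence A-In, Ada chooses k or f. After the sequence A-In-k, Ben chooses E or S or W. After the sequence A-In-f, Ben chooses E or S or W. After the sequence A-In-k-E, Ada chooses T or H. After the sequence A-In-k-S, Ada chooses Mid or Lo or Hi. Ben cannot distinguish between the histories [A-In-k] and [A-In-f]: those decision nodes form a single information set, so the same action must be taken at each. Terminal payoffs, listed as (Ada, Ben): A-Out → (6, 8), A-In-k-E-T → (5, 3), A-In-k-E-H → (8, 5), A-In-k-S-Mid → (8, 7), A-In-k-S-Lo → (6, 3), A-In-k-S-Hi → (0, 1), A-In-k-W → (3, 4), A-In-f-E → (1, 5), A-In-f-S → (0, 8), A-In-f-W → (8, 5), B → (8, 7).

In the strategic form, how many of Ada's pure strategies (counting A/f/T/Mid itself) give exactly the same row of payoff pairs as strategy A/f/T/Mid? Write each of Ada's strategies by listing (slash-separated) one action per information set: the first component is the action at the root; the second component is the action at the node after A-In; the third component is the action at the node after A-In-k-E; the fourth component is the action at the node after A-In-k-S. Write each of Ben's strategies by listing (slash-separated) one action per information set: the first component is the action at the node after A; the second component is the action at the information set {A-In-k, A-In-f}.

6

Row for A/f/T/Mid (columns Out/E, Out/S, Out/W, In/E, In/S, In/W): (6,8) (6,8) (6,8) (1,5) (0,8) (8,5).
Under A/f/T/Mid, Ada's choice at the node after A-In-k-E and at the node after A-In-k-S can never be reached regardless of what Ben does, so varying those choices leaves every outcome unchanged.
Holding the reachable choices fixed and varying the unreachable ones freely already gives 2 × 3 = 6 equivalent strategies.
No other strategy reproduces this row, so those 6 are the full class: A/f/T/Mid, A/f/T/Lo, A/f/T/Hi, A/f/H/Mid, A/f/H/Lo, A/f/H/Hi.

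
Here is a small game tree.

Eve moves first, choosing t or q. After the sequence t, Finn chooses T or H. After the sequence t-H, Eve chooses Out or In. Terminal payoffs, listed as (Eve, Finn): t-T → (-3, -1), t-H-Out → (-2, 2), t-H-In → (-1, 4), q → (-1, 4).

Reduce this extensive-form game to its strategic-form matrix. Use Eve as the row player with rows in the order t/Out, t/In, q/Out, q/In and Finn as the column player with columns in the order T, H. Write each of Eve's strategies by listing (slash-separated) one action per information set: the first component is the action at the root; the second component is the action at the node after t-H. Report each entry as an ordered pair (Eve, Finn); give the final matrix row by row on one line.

Row t/Out: T→(-3,-1), H→(-2,2)
Row t/In: T→(-3,-1), H→(-1,4)
Row q/Out: T→(-1,4), H→(-1,4)
Row q/In: T→(-1,4), H→(-1,4)

t/Out: (-3,-1) (-2,2) | t/In: (-3,-1) (-1,4) | q/Out: (-1,4) (-1,4) | q/In: (-1,4) (-1,4)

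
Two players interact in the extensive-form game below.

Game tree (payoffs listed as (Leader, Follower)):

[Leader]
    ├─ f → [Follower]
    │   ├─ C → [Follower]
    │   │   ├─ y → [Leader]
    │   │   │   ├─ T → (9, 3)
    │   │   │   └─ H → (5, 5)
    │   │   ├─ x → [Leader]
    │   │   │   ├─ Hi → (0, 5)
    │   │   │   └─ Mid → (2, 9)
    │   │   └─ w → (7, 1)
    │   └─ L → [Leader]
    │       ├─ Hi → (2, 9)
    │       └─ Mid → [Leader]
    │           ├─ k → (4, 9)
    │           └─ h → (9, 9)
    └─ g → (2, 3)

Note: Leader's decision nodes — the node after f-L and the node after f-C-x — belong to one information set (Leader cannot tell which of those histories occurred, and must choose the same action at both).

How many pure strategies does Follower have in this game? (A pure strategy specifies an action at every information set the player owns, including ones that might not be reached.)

Follower owns the node after f with actions {C, L} — two choices.
Follower owns the node after f-C with actions {y, x, w} — three choices.
A pure strategy fixes one action at each information set independently, so the count is the product 2 × 3 = 6.

6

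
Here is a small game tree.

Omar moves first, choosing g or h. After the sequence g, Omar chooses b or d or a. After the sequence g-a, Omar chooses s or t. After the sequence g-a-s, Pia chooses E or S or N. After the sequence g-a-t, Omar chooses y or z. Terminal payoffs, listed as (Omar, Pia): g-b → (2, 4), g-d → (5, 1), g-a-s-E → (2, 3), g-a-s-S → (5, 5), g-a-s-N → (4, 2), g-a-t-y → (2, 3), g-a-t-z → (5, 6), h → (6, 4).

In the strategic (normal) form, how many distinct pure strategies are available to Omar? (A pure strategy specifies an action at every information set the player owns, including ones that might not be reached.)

Omar owns the root with actions {g, h} — two choices.
Omar owns the node after g with actions {b, d, a} — three choices.
Omar owns the node after g-a with actions {s, t} — two choices.
Omar owns the node after g-a-t with actions {y, z} — two choices.
A pure strategy fixes one action at each information set independently, so the count is the product 2 × 3 × 2 × 2 = 24.
(For reference, Pia has 3 pure strategies, giving a 24×3 normal-form matrix.)

24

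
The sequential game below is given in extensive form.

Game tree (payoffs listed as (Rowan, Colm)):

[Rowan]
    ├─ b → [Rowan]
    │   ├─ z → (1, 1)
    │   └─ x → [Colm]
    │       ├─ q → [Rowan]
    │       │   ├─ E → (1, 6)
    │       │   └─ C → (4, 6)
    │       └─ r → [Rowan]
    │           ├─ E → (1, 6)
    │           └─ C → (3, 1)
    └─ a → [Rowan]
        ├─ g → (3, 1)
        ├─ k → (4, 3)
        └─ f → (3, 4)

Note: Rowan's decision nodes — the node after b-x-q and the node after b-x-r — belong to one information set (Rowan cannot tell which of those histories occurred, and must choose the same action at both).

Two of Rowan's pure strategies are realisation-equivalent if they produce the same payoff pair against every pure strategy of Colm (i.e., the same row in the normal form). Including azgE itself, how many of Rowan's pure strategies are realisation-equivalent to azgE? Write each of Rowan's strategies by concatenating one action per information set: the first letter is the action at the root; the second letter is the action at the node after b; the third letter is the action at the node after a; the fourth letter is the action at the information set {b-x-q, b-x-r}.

Row for azgE (columns q, r): (3,1) (3,1).
Under azgE, Rowan's choice at the node after b and at the information set {b-x-q, b-x-r} can never be reached regardless of what Colm does, so varying those choices leaves every outcome unchanged.
Holding the reachable choices fixed and varying the unreachable ones freely already gives 2 × 2 = 4 equivalent strategies.
No other strategy reproduces this row, so those 4 are the full class: azgE, azgC, axgE, axgC.

4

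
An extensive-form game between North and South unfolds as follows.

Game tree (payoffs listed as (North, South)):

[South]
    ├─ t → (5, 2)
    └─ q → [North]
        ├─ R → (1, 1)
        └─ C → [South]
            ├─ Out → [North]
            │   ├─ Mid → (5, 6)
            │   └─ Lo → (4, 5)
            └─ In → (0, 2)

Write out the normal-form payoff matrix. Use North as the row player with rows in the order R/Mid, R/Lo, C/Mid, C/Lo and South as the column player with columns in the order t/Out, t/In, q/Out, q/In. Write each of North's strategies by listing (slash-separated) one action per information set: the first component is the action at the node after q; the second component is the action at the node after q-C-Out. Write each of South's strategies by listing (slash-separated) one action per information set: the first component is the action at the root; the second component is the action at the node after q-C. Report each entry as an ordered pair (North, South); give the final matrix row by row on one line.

R/Mid: (5,2) (5,2) (1,1) (1,1) | R/Lo: (5,2) (5,2) (1,1) (1,1) | C/Mid: (5,2) (5,2) (5,6) (0,2) | C/Lo: (5,2) (5,2) (4,5) (0,2)

Row R/Mid: t/Out→(5,2), t/In→(5,2), q/Out→(1,1), q/In→(1,1)
Row R/Lo: t/Out→(5,2), t/In→(5,2), q/Out→(1,1), q/In→(1,1)
Row C/Mid: t/Out→(5,2), t/In→(5,2), q/Out→(5,6), q/In→(0,2)
Row C/Lo: t/Out→(5,2), t/In→(5,2), q/Out→(4,5), q/In→(0,2)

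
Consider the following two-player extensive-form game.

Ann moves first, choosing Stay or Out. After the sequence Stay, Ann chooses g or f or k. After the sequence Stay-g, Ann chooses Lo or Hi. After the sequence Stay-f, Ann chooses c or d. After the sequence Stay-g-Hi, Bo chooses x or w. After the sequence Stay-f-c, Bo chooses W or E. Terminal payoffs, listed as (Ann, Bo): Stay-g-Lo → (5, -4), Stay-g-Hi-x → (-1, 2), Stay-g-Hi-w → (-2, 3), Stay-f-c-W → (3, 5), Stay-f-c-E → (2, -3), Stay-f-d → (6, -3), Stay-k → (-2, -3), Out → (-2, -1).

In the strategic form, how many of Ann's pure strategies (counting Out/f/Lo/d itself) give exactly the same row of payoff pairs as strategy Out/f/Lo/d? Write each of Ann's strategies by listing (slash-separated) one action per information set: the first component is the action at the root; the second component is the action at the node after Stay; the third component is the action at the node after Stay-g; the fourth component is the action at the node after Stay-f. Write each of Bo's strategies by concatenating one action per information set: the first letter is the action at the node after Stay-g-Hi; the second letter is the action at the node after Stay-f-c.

Row for Out/f/Lo/d (columns xW, xE, wW, wE): (-2,-1) (-2,-1) (-2,-1) (-2,-1).
Under Out/f/Lo/d, Ann's choice at the node after Stay and at the node after Stay-g and at the node after Stay-f can never be reached regardless of what Bo does, so varying those choices leaves every outcome unchanged.
Holding the reachable choices fixed and varying the unreachable ones freely already gives 3 × 2 × 2 = 12 equivalent strategies.
No other strategy reproduces this row, so those 12 are the full class: Out/g/Lo/c, Out/g/Lo/d, Out/g/Hi/c, Out/g/Hi/d, Out/f/Lo/c, Out/f/Lo/d, Out/f/Hi/c, Out/f/Hi/d, Out/k/Lo/c, Out/k/Lo/d, Out/k/Hi/c, Out/k/Hi/d.

12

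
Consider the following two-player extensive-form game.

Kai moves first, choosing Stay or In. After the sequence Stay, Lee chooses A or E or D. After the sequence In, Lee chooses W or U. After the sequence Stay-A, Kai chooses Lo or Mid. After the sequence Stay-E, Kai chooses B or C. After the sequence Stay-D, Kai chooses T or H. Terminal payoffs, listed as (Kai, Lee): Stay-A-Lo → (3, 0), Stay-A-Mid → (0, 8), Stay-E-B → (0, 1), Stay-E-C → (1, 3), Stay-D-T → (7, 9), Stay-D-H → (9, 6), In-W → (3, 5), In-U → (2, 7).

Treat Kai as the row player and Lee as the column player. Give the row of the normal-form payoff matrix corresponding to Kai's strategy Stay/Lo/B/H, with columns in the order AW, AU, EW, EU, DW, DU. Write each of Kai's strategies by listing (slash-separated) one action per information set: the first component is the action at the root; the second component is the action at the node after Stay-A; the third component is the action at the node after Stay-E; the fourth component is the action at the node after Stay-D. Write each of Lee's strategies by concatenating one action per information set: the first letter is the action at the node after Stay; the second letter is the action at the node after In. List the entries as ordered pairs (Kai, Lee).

(3,0) (3,0) (0,1) (0,1) (9,6) (9,6)

vs AW: Kai plays Stay → Lee plays A at [Stay] → Kai plays Lo at [Stay-A] → (3, 0)
vs AU: Kai plays Stay → Lee plays A at [Stay] → Kai plays Lo at [Stay-A] → (3, 0)
vs EW: Kai plays Stay → Lee plays E at [Stay] → Kai plays B at [Stay-E] → (0, 1)
vs EU: Kai plays Stay → Lee plays E at [Stay] → Kai plays B at [Stay-E] → (0, 1)
vs DW: Kai plays Stay → Lee plays D at [Stay] → Kai plays H at [Stay-D] → (9, 6)
vs DU: Kai plays Stay → Lee plays D at [Stay] → Kai plays H at [Stay-D] → (9, 6)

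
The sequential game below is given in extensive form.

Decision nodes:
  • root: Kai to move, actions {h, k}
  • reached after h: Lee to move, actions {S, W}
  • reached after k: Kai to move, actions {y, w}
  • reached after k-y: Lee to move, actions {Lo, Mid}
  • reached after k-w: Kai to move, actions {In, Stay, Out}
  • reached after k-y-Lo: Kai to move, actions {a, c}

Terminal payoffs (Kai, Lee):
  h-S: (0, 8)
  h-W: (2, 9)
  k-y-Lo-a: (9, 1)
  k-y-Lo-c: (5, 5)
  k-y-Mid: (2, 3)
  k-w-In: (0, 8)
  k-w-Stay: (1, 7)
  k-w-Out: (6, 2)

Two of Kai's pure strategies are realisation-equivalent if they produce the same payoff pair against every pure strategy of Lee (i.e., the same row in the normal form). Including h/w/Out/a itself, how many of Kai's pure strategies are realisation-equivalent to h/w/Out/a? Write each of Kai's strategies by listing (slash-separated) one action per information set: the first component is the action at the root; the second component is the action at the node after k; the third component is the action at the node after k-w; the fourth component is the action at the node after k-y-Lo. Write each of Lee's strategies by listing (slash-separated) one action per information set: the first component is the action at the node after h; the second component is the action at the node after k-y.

Row for h/w/Out/a (columns S/Lo, S/Mid, W/Lo, W/Mid): (0,8) (0,8) (2,9) (2,9).
Under h/w/Out/a, Kai's choice at the node after k and at the node after k-w and at the node after k-y-Lo can never be reached regardless of what Lee does, so varying those choices leaves every outcome unchanged.
Holding the reachable choices fixed and varying the unreachable ones freely already gives 2 × 3 × 2 = 12 equivalent strategies.
No other strategy reproduces this row, so those 12 are the full class: h/y/In/a, h/y/In/c, h/y/Stay/a, h/y/Stay/c, h/y/Out/a, h/y/Out/c, h/w/In/a, h/w/In/c, h/w/Stay/a, h/w/Stay/c, h/w/Out/a, h/w/Out/c.

12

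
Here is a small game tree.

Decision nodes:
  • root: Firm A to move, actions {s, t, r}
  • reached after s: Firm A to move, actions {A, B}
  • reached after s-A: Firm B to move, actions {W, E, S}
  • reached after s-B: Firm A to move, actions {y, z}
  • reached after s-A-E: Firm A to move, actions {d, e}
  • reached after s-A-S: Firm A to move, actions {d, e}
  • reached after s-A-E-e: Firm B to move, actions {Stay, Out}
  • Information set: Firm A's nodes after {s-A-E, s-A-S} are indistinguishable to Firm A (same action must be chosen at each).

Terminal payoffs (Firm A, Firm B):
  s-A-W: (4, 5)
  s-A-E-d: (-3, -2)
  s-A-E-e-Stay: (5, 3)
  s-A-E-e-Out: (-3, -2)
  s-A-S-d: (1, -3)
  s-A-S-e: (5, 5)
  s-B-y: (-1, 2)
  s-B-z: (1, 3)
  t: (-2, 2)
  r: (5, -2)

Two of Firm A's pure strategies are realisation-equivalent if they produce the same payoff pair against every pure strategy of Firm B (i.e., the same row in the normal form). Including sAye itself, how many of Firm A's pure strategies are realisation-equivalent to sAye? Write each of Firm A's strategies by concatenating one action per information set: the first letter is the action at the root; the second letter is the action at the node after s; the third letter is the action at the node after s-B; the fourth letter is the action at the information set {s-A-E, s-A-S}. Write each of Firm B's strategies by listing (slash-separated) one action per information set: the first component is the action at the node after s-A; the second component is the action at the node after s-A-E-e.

Row for sAye (columns W/Stay, W/Out, E/Stay, E/Out, S/Stay, S/Out): (4,5) (4,5) (5,3) (-3,-2) (5,5) (5,5).
Under sAye, Firm A's choice at the node after s-B can never be reached regardless of what Firm B does, so varying those choices leaves every outcome unchanged.
Holding the reachable choices fixed and varying the unreachable one freely already gives 2 equivalent strategies.
No other strategy reproduces this row, so those 2 are the full class: sAye, sAze.

2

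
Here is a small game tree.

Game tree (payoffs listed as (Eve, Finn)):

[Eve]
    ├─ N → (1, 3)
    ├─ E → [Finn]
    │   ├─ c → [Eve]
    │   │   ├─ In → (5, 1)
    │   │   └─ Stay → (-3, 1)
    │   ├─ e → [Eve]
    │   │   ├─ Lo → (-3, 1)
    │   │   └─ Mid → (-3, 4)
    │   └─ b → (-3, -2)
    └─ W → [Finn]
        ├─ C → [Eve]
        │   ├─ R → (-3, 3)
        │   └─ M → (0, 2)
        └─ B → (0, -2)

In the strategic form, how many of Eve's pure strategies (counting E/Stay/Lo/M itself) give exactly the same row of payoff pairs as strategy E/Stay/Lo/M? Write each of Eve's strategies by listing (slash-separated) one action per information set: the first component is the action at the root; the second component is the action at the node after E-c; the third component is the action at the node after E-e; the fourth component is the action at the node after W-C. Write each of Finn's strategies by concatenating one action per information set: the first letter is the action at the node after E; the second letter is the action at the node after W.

Row for E/Stay/Lo/M (columns cC, cB, eC, eB, bC, bB): (-3,1) (-3,1) (-3,1) (-3,1) (-3,-2) (-3,-2).
Under E/Stay/Lo/M, Eve's choice at the node after W-C can never be reached regardless of what Finn does, so varying those choices leaves every outcome unchanged.
Holding the reachable choices fixed and varying the unreachable one freely already gives 2 equivalent strategies.
No other strategy reproduces this row, so those 2 are the full class: E/Stay/Lo/R, E/Stay/Lo/M.

2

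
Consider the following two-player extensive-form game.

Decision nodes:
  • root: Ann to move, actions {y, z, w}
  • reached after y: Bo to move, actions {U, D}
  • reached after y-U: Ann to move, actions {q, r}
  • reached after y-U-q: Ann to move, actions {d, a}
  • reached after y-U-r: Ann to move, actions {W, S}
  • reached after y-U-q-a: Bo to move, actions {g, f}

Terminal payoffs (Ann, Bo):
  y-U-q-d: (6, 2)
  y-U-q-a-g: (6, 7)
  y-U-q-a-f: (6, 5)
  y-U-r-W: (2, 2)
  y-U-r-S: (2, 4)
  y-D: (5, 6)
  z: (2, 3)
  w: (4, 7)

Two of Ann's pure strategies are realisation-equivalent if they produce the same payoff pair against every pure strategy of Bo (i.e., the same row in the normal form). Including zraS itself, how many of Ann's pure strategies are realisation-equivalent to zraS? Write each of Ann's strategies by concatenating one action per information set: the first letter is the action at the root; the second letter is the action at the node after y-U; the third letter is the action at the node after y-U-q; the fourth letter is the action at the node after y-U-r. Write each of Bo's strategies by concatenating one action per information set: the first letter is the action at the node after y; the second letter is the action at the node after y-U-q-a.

Row for zraS (columns Ug, Uf, Dg, Df): (2,3) (2,3) (2,3) (2,3).
Under zraS, Ann's choice at the node after y-U and at the node after y-U-q and at the node after y-U-r can never be reached regardless of what Bo does, so varying those choices leaves every outcome unchanged.
Holding the reachable choices fixed and varying the unreachable ones freely already gives 2 × 2 × 2 = 8 equivalent strategies.
No other strategy reproduces this row, so those 8 are the full class: zqdW, zqdS, zqaW, zqaS, zrdW, zrdS, zraW, zraS.

8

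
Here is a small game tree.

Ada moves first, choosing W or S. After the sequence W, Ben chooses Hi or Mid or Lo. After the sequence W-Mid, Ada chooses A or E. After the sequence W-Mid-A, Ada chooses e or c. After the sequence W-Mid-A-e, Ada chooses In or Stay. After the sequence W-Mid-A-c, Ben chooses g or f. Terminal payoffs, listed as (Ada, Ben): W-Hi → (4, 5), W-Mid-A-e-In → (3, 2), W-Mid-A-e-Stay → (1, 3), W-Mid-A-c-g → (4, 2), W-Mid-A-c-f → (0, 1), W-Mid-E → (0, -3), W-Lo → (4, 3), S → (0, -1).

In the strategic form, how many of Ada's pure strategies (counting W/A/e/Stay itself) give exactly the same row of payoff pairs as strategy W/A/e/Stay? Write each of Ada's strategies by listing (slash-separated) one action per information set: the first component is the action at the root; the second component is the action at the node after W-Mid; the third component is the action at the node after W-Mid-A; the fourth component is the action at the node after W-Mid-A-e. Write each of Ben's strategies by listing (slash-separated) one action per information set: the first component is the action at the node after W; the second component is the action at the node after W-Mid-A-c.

1

Row for W/A/e/Stay (columns Hi/g, Hi/f, Mid/g, Mid/f, Lo/g, Lo/f): (4,5) (4,5) (1,3) (1,3) (4,3) (4,3).
Every one of Ada's information sets is on the play path for some reply by Ben when Ada follows W/A/e/Stay.
Changing the action at any of them therefore changes at least one column, so only W/A/e/Stay itself gives this row.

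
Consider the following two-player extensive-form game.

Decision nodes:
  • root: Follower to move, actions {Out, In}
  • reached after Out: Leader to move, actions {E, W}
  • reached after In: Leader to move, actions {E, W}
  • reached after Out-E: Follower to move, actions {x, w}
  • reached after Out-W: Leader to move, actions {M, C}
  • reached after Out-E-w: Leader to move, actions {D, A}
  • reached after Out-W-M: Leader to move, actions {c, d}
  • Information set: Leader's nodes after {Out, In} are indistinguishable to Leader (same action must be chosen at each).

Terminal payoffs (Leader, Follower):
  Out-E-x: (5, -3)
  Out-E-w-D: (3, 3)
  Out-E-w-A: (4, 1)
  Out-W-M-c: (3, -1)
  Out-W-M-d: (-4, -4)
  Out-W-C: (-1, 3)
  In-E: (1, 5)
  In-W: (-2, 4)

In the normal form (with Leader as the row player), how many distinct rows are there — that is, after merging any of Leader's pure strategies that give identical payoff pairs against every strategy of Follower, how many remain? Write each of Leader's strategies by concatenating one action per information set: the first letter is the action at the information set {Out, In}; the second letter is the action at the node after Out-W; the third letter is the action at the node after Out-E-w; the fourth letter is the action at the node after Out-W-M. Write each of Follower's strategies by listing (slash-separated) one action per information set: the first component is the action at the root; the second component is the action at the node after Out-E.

5

Leader has 16 pure strategies: EMDc, EMDd, EMAc, EMAd, ECDc, ECDd, ECAc, ECAd, WMDc, WMDd, WMAc, WMAd, WCDc, WCDd, WCAc, WCAd. Columns: Out/x, Out/w, In/x, In/w.
{EMDc, EMDd, ECDc, ECDd} → row (5,-3) (3,3) (1,5) (1,5)
{EMAc, EMAd, ECAc, ECAd} → row (5,-3) (4,1) (1,5) (1,5)
{WMDc, WMAc} → row (3,-1) (3,-1) (-2,4) (-2,4)
{WMDd, WMAd} → row (-4,-4) (-4,-4) (-2,4) (-2,4)
{WCDc, WCDd, WCAc, WCAd} → row (-1,3) (-1,3) (-2,4) (-2,4)
That's 5 distinct rows out of 16 strategies.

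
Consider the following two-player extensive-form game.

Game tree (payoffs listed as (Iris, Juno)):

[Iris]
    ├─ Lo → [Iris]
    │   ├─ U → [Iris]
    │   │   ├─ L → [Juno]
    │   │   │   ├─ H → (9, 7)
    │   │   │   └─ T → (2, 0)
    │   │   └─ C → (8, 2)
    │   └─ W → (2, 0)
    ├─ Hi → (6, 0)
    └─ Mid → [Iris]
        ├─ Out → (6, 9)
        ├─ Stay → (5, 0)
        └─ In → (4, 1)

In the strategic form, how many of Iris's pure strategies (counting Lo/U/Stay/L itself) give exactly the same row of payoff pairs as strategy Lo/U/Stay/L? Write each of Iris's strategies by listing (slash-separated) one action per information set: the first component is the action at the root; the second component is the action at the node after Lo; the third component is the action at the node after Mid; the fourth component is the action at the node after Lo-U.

Row for Lo/U/Stay/L (columns H, T): (9,7) (2,0).
Under Lo/U/Stay/L, Iris's choice at the node after Mid can never be reached regardless of what Juno does, so varying those choices leaves every outcome unchanged.
Holding the reachable choices fixed and varying the unreachable one freely already gives 3 equivalent strategies.
No other strategy reproduces this row, so those 3 are the full class: Lo/U/Out/L, Lo/U/Stay/L, Lo/U/In/L.

3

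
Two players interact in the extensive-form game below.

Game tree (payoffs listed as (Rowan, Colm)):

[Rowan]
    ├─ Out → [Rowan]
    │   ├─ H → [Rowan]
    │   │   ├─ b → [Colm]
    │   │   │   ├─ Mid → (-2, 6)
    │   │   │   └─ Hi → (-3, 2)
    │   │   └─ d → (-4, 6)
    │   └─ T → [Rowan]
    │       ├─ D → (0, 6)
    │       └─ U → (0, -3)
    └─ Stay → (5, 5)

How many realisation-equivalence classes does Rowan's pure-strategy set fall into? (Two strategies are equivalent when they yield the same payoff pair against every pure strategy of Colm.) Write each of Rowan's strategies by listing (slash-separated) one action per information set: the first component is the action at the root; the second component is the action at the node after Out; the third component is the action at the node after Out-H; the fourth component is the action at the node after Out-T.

5

Rowan has 16 pure strategies: Out/H/b/D, Out/H/b/U, Out/H/d/D, Out/H/d/U, Out/T/b/D, Out/T/b/U, Out/T/d/D, Out/T/d/U, Stay/H/b/D, Stay/H/b/U, Stay/H/d/D, Stay/H/d/U, Stay/T/b/D, Stay/T/b/U, Stay/T/d/D, Stay/T/d/U. Columns: Mid, Hi.
{Out/H/b/D, Out/H/b/U} → row (-2,6) (-3,2)
{Out/H/d/D, Out/H/d/U} → row (-4,6) (-4,6)
{Out/T/b/D, Out/T/d/D} → row (0,6) (0,6)
{Out/T/b/U, Out/T/d/U} → row (0,-3) (0,-3)
{Stay/H/b/D, Stay/H/b/U, Stay/H/d/D, Stay/H/d/U, Stay/T/b/D, Stay/T/b/U, Stay/T/d/D, Stay/T/d/U} → row (5,5) (5,5)
That's 5 distinct rows out of 16 strategies.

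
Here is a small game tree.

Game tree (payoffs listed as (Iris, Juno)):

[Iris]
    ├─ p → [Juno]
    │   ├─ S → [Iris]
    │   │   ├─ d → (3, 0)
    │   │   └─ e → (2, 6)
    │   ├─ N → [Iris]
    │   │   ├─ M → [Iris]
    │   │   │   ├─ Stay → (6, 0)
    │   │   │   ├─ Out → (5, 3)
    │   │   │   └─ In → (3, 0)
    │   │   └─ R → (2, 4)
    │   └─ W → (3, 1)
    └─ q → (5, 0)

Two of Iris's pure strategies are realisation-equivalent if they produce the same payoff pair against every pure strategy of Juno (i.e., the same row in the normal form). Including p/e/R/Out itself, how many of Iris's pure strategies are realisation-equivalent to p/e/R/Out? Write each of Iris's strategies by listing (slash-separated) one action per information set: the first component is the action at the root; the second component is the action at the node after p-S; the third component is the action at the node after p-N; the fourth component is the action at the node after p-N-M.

3

Row for p/e/R/Out (columns S, N, W): (2,6) (2,4) (3,1).
Under p/e/R/Out, Iris's choice at the node after p-N-M can never be reached regardless of what Juno does, so varying those choices leaves every outcome unchanged.
Holding the reachable choices fixed and varying the unreachable one freely already gives 3 equivalent strategies.
No other strategy reproduces this row, so those 3 are the full class: p/e/R/Stay, p/e/R/Out, p/e/R/In.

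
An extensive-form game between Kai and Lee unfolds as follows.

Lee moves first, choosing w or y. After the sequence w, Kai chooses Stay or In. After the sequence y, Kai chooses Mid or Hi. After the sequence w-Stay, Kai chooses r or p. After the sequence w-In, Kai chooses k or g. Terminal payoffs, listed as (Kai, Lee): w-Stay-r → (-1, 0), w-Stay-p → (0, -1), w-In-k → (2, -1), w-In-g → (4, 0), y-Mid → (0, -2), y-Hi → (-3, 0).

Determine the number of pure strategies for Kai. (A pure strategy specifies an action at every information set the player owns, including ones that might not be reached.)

16

Kai owns the node after w with actions {Stay, In} — two choices.
Kai owns the node after y with actions {Mid, Hi} — two choices.
Kai owns the node after w-Stay with actions {r, p} — two choices.
Kai owns the node after w-In with actions {k, g} — two choices.
A pure strategy fixes one action at each information set independently, so the count is the product 2 × 2 × 2 × 2 = 16.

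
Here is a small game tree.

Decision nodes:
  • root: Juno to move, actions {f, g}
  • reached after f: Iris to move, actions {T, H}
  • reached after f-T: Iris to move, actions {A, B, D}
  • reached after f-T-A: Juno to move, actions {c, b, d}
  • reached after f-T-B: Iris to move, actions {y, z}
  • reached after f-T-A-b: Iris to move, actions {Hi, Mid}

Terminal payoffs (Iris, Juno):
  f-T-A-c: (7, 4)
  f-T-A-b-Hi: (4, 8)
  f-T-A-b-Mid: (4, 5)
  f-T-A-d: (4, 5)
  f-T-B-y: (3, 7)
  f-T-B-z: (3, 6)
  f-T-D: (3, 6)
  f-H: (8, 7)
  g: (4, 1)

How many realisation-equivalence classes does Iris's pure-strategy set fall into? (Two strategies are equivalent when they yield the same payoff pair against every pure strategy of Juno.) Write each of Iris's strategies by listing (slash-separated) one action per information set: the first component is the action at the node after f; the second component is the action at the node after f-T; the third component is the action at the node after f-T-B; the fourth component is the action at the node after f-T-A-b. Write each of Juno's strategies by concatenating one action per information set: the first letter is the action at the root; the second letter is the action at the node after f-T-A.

5

Iris has 24 pure strategies: T/A/y/Hi, T/A/y/Mid, T/A/z/Hi, T/A/z/Mid, T/B/y/Hi, T/B/y/Mid, T/B/z/Hi, T/B/z/Mid, T/D/y/Hi, T/D/y/Mid, T/D/z/Hi, T/D/z/Mid, H/A/y/Hi, H/A/y/Mid, H/A/z/Hi, H/A/z/Mid, H/B/y/Hi, H/B/y/Mid, H/B/z/Hi, H/B/z/Mid, H/D/y/Hi, H/D/y/Mid, H/D/z/Hi, H/D/z/Mid. Columns: fc, fb, fd, gc, gb, gd.
{T/A/y/Hi, T/A/z/Hi} → row (7,4) (4,8) (4,5) (4,1) (4,1) (4,1)
{T/A/y/Mid, T/A/z/Mid} → row (7,4) (4,5) (4,5) (4,1) (4,1) (4,1)
{T/B/y/Hi, T/B/y/Mid} → row (3,7) (3,7) (3,7) (4,1) (4,1) (4,1)
{T/B/z/Hi, T/B/z/Mid, T/D/y/Hi, T/D/y/Mid, T/D/z/Hi, T/D/z/Mid} → row (3,6) (3,6) (3,6) (4,1) (4,1) (4,1)
{H/A/y/Hi, H/A/y/Mid, H/A/z/Hi, H/A/z/Mid, H/B/y/Hi, H/B/y/Mid, H/B/z/Hi, H/B/z/Mid, H/D/y/Hi, H/D/y/Mid, H/D/z/Hi, H/D/z/Mid} → row (8,7) (8,7) (8,7) (4,1) (4,1) (4,1)
That's 5 distinct rows out of 24 strategies.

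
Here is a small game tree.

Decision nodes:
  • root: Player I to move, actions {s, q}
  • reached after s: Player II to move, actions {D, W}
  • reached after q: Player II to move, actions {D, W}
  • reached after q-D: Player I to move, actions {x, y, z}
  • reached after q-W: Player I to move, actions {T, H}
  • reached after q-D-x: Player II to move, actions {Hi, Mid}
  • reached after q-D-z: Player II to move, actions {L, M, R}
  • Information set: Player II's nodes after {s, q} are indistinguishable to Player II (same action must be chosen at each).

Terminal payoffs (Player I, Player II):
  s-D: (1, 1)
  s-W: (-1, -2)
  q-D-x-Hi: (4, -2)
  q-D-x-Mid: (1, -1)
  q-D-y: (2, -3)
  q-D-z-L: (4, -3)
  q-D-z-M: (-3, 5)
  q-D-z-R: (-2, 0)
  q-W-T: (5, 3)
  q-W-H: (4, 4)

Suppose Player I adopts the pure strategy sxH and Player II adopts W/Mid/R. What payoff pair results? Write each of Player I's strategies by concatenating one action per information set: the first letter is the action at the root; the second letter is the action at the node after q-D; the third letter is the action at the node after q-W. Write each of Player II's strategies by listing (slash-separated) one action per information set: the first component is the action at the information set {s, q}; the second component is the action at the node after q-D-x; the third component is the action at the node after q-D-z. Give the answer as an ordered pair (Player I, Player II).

(-1, -2)

Trace the play path from the root:
  Player I plays s
  Player II plays W at [s]
→ terminal payoff (-1, -2).
(Player I's choice at the node after q-D is never reached on this path, so it doesn't affect the outcome.)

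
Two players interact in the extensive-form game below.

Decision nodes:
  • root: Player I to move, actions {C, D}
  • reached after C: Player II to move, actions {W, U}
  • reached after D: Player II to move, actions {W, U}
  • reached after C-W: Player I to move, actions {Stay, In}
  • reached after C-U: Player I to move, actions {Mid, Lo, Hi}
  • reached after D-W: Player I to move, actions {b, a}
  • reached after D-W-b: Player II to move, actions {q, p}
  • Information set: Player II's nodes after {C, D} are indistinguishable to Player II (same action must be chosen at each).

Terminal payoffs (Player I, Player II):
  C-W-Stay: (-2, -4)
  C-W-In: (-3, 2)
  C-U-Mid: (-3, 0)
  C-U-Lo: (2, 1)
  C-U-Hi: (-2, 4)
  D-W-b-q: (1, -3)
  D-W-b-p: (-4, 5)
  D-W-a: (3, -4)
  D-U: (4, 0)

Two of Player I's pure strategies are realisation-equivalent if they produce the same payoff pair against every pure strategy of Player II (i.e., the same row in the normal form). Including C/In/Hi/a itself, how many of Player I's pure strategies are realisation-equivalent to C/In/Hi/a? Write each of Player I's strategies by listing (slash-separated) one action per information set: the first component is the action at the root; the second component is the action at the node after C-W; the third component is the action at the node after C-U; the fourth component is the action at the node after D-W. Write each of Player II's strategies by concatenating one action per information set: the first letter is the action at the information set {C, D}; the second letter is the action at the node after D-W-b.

Row for C/In/Hi/a (columns Wq, Wp, Uq, Up): (-3,2) (-3,2) (-2,4) (-2,4).
Under C/In/Hi/a, Player I's choice at the node after D-W can never be reached regardless of what Player II does, so varying those choices leaves every outcome unchanged.
Holding the reachable choices fixed and varying the unreachable one freely already gives 2 equivalent strategies.
No other strategy reproduces this row, so those 2 are the full class: C/In/Hi/b, C/In/Hi/a.

2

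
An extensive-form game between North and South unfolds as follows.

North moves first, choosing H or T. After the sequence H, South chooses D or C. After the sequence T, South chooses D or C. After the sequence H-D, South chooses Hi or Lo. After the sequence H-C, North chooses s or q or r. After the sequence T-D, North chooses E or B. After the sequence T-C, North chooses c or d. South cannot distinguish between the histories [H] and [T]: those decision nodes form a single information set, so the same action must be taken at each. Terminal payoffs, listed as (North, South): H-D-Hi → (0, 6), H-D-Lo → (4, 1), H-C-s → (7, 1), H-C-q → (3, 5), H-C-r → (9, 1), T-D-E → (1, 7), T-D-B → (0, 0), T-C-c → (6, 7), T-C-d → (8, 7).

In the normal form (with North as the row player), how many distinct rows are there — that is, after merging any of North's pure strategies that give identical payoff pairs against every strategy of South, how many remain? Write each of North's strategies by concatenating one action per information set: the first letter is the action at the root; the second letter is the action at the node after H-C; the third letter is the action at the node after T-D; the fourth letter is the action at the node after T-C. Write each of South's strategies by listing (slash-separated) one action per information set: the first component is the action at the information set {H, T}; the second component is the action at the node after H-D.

North has 24 pure strategies: HsEc, HsEd, HsBc, HsBd, HqEc, HqEd, HqBc, HqBd, HrEc, HrEd, HrBc, HrBd, TsEc, TsEd, TsBc, TsBd, TqEc, TqEd, TqBc, TqBd, TrEc, TrEd, TrBc, TrBd. Columns: D/Hi, D/Lo, C/Hi, C/Lo.
{HsEc, HsEd, HsBc, HsBd} → row (0,6) (4,1) (7,1) (7,1)
{HqEc, HqEd, HqBc, HqBd} → row (0,6) (4,1) (3,5) (3,5)
{HrEc, HrEd, HrBc, HrBd} → row (0,6) (4,1) (9,1) (9,1)
{TsEc, TqEc, TrEc} → row (1,7) (1,7) (6,7) (6,7)
{TsEd, TqEd, TrEd} → row (1,7) (1,7) (8,7) (8,7)
{TsBc, TqBc, TrBc} → row (0,0) (0,0) (6,7) (6,7)
{TsBd, TqBd, TrBd} → row (0,0) (0,0) (8,7) (8,7)
That's 7 distinct rows out of 24 strategies.

7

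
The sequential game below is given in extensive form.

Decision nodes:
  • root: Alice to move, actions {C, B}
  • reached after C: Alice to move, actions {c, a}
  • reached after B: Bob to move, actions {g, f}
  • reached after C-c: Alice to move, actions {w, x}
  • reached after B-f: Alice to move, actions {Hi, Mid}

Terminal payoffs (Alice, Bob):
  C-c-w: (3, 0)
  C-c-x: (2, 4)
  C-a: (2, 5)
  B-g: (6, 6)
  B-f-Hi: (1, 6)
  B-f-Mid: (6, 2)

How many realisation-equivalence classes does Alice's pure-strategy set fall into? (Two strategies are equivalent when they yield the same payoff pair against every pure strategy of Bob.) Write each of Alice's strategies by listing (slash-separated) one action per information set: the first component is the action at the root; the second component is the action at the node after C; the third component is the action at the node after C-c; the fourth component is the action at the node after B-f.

5

Alice has 16 pure strategies: C/c/w/Hi, C/c/w/Mid, C/c/x/Hi, C/c/x/Mid, C/a/w/Hi, C/a/w/Mid, C/a/x/Hi, C/a/x/Mid, B/c/w/Hi, B/c/w/Mid, B/c/x/Hi, B/c/x/Mid, B/a/w/Hi, B/a/w/Mid, B/a/x/Hi, B/a/x/Mid. Columns: g, f.
{C/c/w/Hi, C/c/w/Mid} → row (3,0) (3,0)
{C/c/x/Hi, C/c/x/Mid} → row (2,4) (2,4)
{C/a/w/Hi, C/a/w/Mid, C/a/x/Hi, C/a/x/Mid} → row (2,5) (2,5)
{B/c/w/Hi, B/c/x/Hi, B/a/w/Hi, B/a/x/Hi} → row (6,6) (1,6)
{B/c/w/Mid, B/c/x/Mid, B/a/w/Mid, B/a/x/Mid} → row (6,6) (6,2)
That's 5 distinct rows out of 16 strategies.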